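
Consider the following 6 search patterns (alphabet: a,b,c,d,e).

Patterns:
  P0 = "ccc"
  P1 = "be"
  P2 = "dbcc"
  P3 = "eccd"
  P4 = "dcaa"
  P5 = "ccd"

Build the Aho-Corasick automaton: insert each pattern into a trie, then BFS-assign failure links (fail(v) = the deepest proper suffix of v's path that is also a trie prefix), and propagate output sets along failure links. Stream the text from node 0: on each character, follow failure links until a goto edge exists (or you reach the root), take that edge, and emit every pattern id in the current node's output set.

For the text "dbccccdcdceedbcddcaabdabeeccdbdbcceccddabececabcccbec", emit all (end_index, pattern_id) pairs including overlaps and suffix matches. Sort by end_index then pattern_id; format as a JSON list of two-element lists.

Build automaton:
Trie (insert patterns):
  n0 'ε': b→4 c→1 d→6 e→10
  n1 'c': c→2
  n2 'cc': c→3 d→17
  n3 'ccc': ·  ←P0
  n4 'b': e→5
  n5 'be': ·  ←P1
  n6 'd': b→7 c→14
  n7 'db': c→8
  n8 'dbc': c→9
  n9 'dbcc': ·  ←P2
  n10 'e': c→11
  n11 'ec': c→12
  n12 'ecc': d→13
  n13 'eccd': ·  ←P3
  n14 'dc': a→15
  n15 'dca': a→16
  n16 'dcaa': ·  ←P4
  n17 'ccd': ·  ←P5

BFS fail/out derivation:
  n1('c'): parent n0 fail=0; on 'c' 0 → fail=0;  out ∅∪∅=∅
  n4('b'): parent n0 fail=0; on 'b' 0 → fail=0;  out ∅∪∅=∅
  n6('d'): parent n0 fail=0; on 'd' 0 → fail=0;  out ∅∪∅=∅
  n10('e'): parent n0 fail=0; on 'e' 0 → fail=0;  out ∅∪∅=∅
  n2('cc'): parent n1 fail=0; on 'c' 0 → fail=1;  out ∅∪∅=∅
  n5('be'): parent n4 fail=0; on 'e' 0 → fail=10;  out {1}∪∅={1}
  n7('db'): parent n6 fail=0; on 'b' 0 → fail=4;  out ∅∪∅=∅
  n11('ec'): parent n10 fail=0; on 'c' 0 → fail=1;  out ∅∪∅=∅
  n14('dc'): parent n6 fail=0; on 'c' 0 → fail=1;  out ∅∪∅=∅
  n3('ccc'): parent n2 fail=1; on 'c' 1 → fail=2;  out {0}∪∅={0}
  n8('dbc'): parent n7 fail=4; on 'c' 4→0 → fail=1;  out ∅∪∅=∅
  n12('ecc'): parent n11 fail=1; on 'c' 1 → fail=2;  out ∅∪∅=∅
  n15('dca'): parent n14 fail=1; on 'a' 1→0 → fail=0;  out ∅∪∅=∅
  n17('ccd'): parent n2 fail=1; on 'd' 1→0 → fail=6;  out {5}∪∅={5}
  n9('dbcc'): parent n8 fail=1; on 'c' 1 → fail=2;  out {2}∪∅={2}
  n13('eccd'): parent n12 fail=2; on 'd' 2 → fail=17;  out {3}∪{5}={3,5}
  n16('dcaa'): parent n15 fail=0; on 'a' 0 → fail=0;  out {4}∪∅={4}

Scan:
[0] read 'd'  n0⇒n6
[1] read 'b'  n6⇒n7
[2] read 'c'  n7⇒n8
[3] read 'c'  n8⇒n9  → match P2@[0:3]
[4] read 'c'  n9⇒n3 ·f  → match P0@[2:4]
[5] read 'c'  n3⇒n3 ·f  → match P0@[3:5]
[6] read 'd'  n3⇒n17 ·f  → match P5@[4:6]
[7] read 'c'  n17⇒n14 ·f
[8] read 'd'  n14⇒n6 ·f
[9] read 'c'  n6⇒n14
[10] read 'e'  n14⇒n10 ·f
[11] read 'e'  n10⇒n10 ·f
[12] read 'd'  n10⇒n6 ·f
[13] read 'b'  n6⇒n7
[14] read 'c'  n7⇒n8
[15] read 'd'  n8⇒n6 ·f
[16] read 'd'  n6⇒n6 ·f
[17] read 'c'  n6⇒n14
[18] read 'a'  n14⇒n15
[19] read 'a'  n15⇒n16  → match P4@[16:19]
[20] read 'b'  n16⇒n4 ·f
[21] read 'd'  n4⇒n6 ·f
[22] read 'a'  n6⇒n0 ·f
[23] read 'b'  n0⇒n4
[24] read 'e'  n4⇒n5  → match P1@[23:24]
[25] read 'e'  n5⇒n10 ·f
[26] read 'c'  n10⇒n11
[27] read 'c'  n11⇒n12
[28] read 'd'  n12⇒n13  → match P3@[25:28],P5@[26:28]
[29] read 'b'  n13⇒n7 ·f
[30] read 'd'  n7⇒n6 ·f
[31] read 'b'  n6⇒n7
[32] read 'c'  n7⇒n8
[33] read 'c'  n8⇒n9  → match P2@[30:33]
[34] read 'e'  n9⇒n10 ·f
[35] read 'c'  n10⇒n11
[36] read 'c'  n11⇒n12
[37] read 'd'  n12⇒n13  → match P3@[34:37],P5@[35:37]
[38] read 'd'  n13⇒n6 ·f
[39] read 'a'  n6⇒n0 ·f
[40] read 'b'  n0⇒n4
[41] read 'e'  n4⇒n5  → match P1@[40:41]
[42] read 'c'  n5⇒n11 ·f
[43] read 'e'  n11⇒n10 ·f
[44] read 'c'  n10⇒n11
[45] read 'a'  n11⇒n0 ·f
[46] read 'b'  n0⇒n4
[47] read 'c'  n4⇒n1 ·f
[48] read 'c'  n1⇒n2
[49] read 'c'  n2⇒n3  → match P0@[47:49]
[50] read 'b'  n3⇒n4 ·f
[51] read 'e'  n4⇒n5  → match P1@[50:51]
[52] read 'c'  n5⇒n11 ·f

Result: [[3,2],[4,0],[5,0],[6,5],[19,4],[24,1],[28,3],[28,5],[33,2],[37,3],[37,5],[41,1],[49,0],[51,1]]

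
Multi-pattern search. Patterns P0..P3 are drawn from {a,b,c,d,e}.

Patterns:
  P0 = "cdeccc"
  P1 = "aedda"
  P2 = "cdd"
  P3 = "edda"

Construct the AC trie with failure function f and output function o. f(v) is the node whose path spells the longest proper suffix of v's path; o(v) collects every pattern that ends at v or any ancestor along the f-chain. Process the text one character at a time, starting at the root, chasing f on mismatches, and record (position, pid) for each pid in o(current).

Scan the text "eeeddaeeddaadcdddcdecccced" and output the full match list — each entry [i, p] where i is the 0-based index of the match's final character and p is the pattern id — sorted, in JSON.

Build:
Trie (insert patterns):
  n0 'ε': a→7 c→1 e→13
  n1 'c': d→2
  n2 'cd': d→12 e→3
  n3 'cde': c→4
  n4 'cdec': c→5
  n5 'cdecc': c→6
  n6 'cdeccc': ·  [P0 ends]
  n7 'a': e→8
  n8 'ae': d→9
  n9 'aed': d→10
  n10 'aedd': a→11
  n11 'aedda': ·  [P1 ends]
  n12 'cdd': ·  [P2 ends]
  n13 'e': d→14
  n14 'ed': d→15
  n15 'edd': a→16
  n16 'edda': ·  [P3 ends]

BFS fail/out derivation:
  fail(1) 'c': from fail(0)=0 chase 'c': 0 ⇒ 0;  out=∅∪out(0)=∅
  fail(7) 'a': from fail(0)=0 chase 'a': 0 ⇒ 0;  out=∅∪out(0)=∅
  fail(13) 'e': from fail(0)=0 chase 'e': 0 ⇒ 0;  out=∅∪out(0)=∅
  fail(2) 'cd': from fail(1)=0 chase 'd': 0 ⇒ 0;  out=∅∪out(0)=∅
  fail(8) 'ae': from fail(7)=0 chase 'e': 0 ⇒ 13;  out=∅∪out(13)=∅
  fail(14) 'ed': from fail(13)=0 chase 'd': 0 ⇒ 0;  out=∅∪out(0)=∅
  fail(3) 'cde': from fail(2)=0 chase 'e': 0 ⇒ 13;  out=∅∪out(13)=∅
  fail(9) 'aed': from fail(8)=13 chase 'd': 13 ⇒ 14;  out=∅∪out(14)=∅
  fail(12) 'cdd': from fail(2)=0 chase 'd': 0 ⇒ 0;  out={2}∪out(0)={2}
  fail(15) 'edd': from fail(14)=0 chase 'd': 0 ⇒ 0;  out=∅∪out(0)=∅
  fail(4) 'cdec': from fail(3)=13 chase 'c': 13→0 ⇒ 1;  out=∅∪out(1)=∅
  fail(10) 'aedd': from fail(9)=14 chase 'd': 14 ⇒ 15;  out=∅∪out(15)=∅
  fail(16) 'edda': from fail(15)=0 chase 'a': 0 ⇒ 7;  out={3}∪out(7)={3}
  fail(5) 'cdecc': from fail(4)=1 chase 'c': 1→0 ⇒ 1;  out=∅∪out(1)=∅
  fail(11) 'aedda': from fail(10)=15 chase 'a': 15 ⇒ 16;  out={1}∪out(16)={1,3}
  fail(6) 'cdeccc': from fail(5)=1 chase 'c': 1→0 ⇒ 1;  out={0}∪out(1)={0}

Run:
pos 0 'e': at 13
pos 1 'e': at 13 (via fail)
pos 2 'e': at 13 (via fail)
pos 3 'd': at 14
pos 4 'd': at 15
pos 5 'a': at 16  emit P3@[2:5]
pos 6 'e': at 8 (via fail)
pos 7 'e': at 13 (via fail)
pos 8 'd': at 14
pos 9 'd': at 15
pos 10 'a': at 16  emit P3@[7:10]
pos 11 'a': at 7 (via fail)
pos 12 'd': at 0 (via fail)
pos 13 'c': at 1
pos 14 'd': at 2
pos 15 'd': at 12  emit P2@[13:15]
pos 16 'd': at 0 (via fail)
pos 17 'c': at 1
pos 18 'd': at 2
pos 19 'e': at 3
pos 20 'c': at 4
pos 21 'c': at 5
pos 22 'c': at 6  emit P0@[17:22]
pos 23 'c': at 1 (via fail)
pos 24 'e': at 13 (via fail)
pos 25 'd': at 14

Result: [[5,3],[10,3],[15,2],[22,0]]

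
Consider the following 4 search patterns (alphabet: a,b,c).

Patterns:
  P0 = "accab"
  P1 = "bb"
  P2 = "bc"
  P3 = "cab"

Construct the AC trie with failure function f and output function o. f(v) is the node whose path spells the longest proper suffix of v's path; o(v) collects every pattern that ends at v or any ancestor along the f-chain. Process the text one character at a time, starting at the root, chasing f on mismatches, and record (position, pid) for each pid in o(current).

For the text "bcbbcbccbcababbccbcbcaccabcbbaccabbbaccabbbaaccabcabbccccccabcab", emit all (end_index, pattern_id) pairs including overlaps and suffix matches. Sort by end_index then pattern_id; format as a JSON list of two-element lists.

Construct AC machine:
Trie nodes:
  n0 'ε': a→1 b→6 c→9
  n1 'a': c→2
  n2 'ac': c→3
  n3 'acc': a→4
  n4 'acca': b→5
  n5 'accab': ·  ←P0
  n6 'b': b→7 c→8
  n7 'bb': ·  ←P1
  n8 'bc': ·  ←P2
  n9 'c': a→10
  n10 'ca': b→11
  n11 'cab': ·  ←P3

Failure links (BFS by depth):
  fail(1) 'a': from fail(0)=0 chase 'a': 0 ⇒ 0;  out=∅∪out(0)=∅
  fail(6) 'b': from fail(0)=0 chase 'b': 0 ⇒ 0;  out=∅∪out(0)=∅
  fail(9) 'c': from fail(0)=0 chase 'c': 0 ⇒ 0;  out=∅∪out(0)=∅
  fail(2) 'ac': from fail(1)=0 chase 'c': 0 ⇒ 9;  out=∅∪out(9)=∅
  fail(7) 'bb': from fail(6)=0 chase 'b': 0 ⇒ 6;  out={1}∪out(6)={1}
  fail(8) 'bc': from fail(6)=0 chase 'c': 0 ⇒ 9;  out={2}∪out(9)={2}
  fail(10) 'ca': from fail(9)=0 chase 'a': 0 ⇒ 1;  out=∅∪out(1)=∅
  fail(3) 'acc': from fail(2)=9 chase 'c': 9→0 ⇒ 9;  out=∅∪out(9)=∅
  fail(11) 'cab': from fail(10)=1 chase 'b': 1→0 ⇒ 6;  out={3}∪out(6)={3}
  fail(4) 'acca': from fail(3)=9 chase 'a': 9 ⇒ 10;  out=∅∪out(10)=∅
  fail(5) 'accab': from fail(4)=10 chase 'b': 10 ⇒ 11;  out={0}∪out(11)={0,3}

Run:
[0] read 'b'  n0⇒n6
[1] read 'c'  n6⇒n8  emit P2@[0:1]
[2] read 'b'  n8⇒n6 (via fail)
[3] read 'b'  n6⇒n7  emit P1@[2:3]
[4] read 'c'  n7⇒n8 (via fail)  emit P2@[3:4]
[5] read 'b'  n8⇒n6 (via fail)
[6] read 'c'  n6⇒n8  emit P2@[5:6]
[7] read 'c'  n8⇒n9 (via fail)
[8] read 'b'  n9⇒n6 (via fail)
[9] read 'c'  n6⇒n8  emit P2@[8:9]
[10] read 'a'  n8⇒n10 (via fail)
[11] read 'b'  n10⇒n11  emit P3@[9:11]
[12] read 'a'  n11⇒n1 (via fail)
[13] read 'b'  n1⇒n6 (via fail)
[14] read 'b'  n6⇒n7  emit P1@[13:14]
[15] read 'c'  n7⇒n8 (via fail)  emit P2@[14:15]
[16] read 'c'  n8⇒n9 (via fail)
[17] read 'b'  n9⇒n6 (via fail)
[18] read 'c'  n6⇒n8  emit P2@[17:18]
[19] read 'b'  n8⇒n6 (via fail)
[20] read 'c'  n6⇒n8  emit P2@[19:20]
[21] read 'a'  n8⇒n10 (via fail)
[22] read 'c'  n10⇒n2 (via fail)
[23] read 'c'  n2⇒n3
[24] read 'a'  n3⇒n4
[25] read 'b'  n4⇒n5  emit P0@[21:25],P3@[23:25]
[26] read 'c'  n5⇒n8 (via fail)  emit P2@[25:26]
[27] read 'b'  n8⇒n6 (via fail)
[28] read 'b'  n6⇒n7  emit P1@[27:28]
[29] read 'a'  n7⇒n1 (via fail)
[30] read 'c'  n1⇒n2
[31] read 'c'  n2⇒n3
[32] read 'a'  n3⇒n4
[33] read 'b'  n4⇒n5  emit P0@[29:33],P3@[31:33]
[34] read 'b'  n5⇒n7 (via fail)  emit P1@[33:34]
[35] read 'b'  n7⇒n7 (via fail)  emit P1@[34:35]
[36] read 'a'  n7⇒n1 (via fail)
[37] read 'c'  n1⇒n2
[38] read 'c'  n2⇒n3
[39] read 'a'  n3⇒n4
[40] read 'b'  n4⇒n5  emit P0@[36:40],P3@[38:40]
[41] read 'b'  n5⇒n7 (via fail)  emit P1@[40:41]
[42] read 'b'  n7⇒n7 (via fail)  emit P1@[41:42]
[43] read 'a'  n7⇒n1 (via fail)
[44] read 'a'  n1⇒n1 (via fail)
[45] read 'c'  n1⇒n2
[46] read 'c'  n2⇒n3
[47] read 'a'  n3⇒n4
[48] read 'b'  n4⇒n5  emit P0@[44:48],P3@[46:48]
[49] read 'c'  n5⇒n8 (via fail)  emit P2@[48:49]
[50] read 'a'  n8⇒n10 (via fail)
[51] read 'b'  n10⇒n11  emit P3@[49:51]
[52] read 'b'  n11⇒n7 (via fail)  emit P1@[51:52]
[53] read 'c'  n7⇒n8 (via fail)  emit P2@[52:53]
[54] read 'c'  n8⇒n9 (via fail)
[55] read 'c'  n9⇒n9 (via fail)
[56] read 'c'  n9⇒n9 (via fail)
[57] read 'c'  n9⇒n9 (via fail)
[58] read 'c'  n9⇒n9 (via fail)
[59] read 'a'  n9⇒n10
[60] read 'b'  n10⇒n11  emit P3@[58:60]
[61] read 'c'  n11⇒n8 (via fail)  emit P2@[60:61]
[62] read 'a'  n8⇒n10 (via fail)
[63] read 'b'  n10⇒n11  emit P3@[61:63]

Matches: [[1,2],[3,1],[4,2],[6,2],[9,2],[11,3],[14,1],[15,2],[18,2],[20,2],[25,0],[25,3],[26,2],[28,1],[33,0],[33,3],[34,1],[35,1],[40,0],[40,3],[41,1],[42,1],[48,0],[48,3],[49,2],[51,3],[52,1],[53,2],[60,3],[61,2],[63,3]]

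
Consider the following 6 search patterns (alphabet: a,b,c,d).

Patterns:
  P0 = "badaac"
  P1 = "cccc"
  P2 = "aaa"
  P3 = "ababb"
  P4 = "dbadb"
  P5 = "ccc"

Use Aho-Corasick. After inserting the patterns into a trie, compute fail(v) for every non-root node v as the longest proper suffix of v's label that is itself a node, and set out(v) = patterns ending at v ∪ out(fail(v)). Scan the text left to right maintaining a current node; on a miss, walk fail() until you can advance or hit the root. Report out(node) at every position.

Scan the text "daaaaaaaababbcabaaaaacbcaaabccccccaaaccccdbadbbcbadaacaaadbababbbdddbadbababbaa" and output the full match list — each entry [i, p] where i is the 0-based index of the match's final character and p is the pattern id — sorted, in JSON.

Build:
Trie (insert patterns):
  n0 'ε': a→11 b→1 c→7 d→18
  n1 'b': a→2
  n2 'ba': d→3
  n3 'bad': a→4
  n4 'bada': a→5
  n5 'badaa': c→6
  n6 'badaac': ·  ←P0
  n7 'c': c→8
  n8 'cc': c→9
  n9 'ccc': c→10  ←P5
  n10 'cccc': ·  ←P1
  n11 'a': a→12 b→14
  n12 'aa': a→13
  n13 'aaa': ·  ←P2
  n14 'ab': a→15
  n15 'aba': b→16
  n16 'abab': b→17
  n17 'ababb': ·  ←P3
  n18 'd': b→19
  n19 'db': a→20
  n20 'dba': d→21
  n21 'dbad': b→22
  n22 'dbadb': ·  ←P4

Failure links (BFS by depth):
  n1('b'): parent n0 fail=0; on 'b' 0 → fail=0;  out ∅∪∅=∅
  n7('c'): parent n0 fail=0; on 'c' 0 → fail=0;  out ∅∪∅=∅
  n11('a'): parent n0 fail=0; on 'a' 0 → fail=0;  out ∅∪∅=∅
  n18('d'): parent n0 fail=0; on 'd' 0 → fail=0;  out ∅∪∅=∅
  n2('ba'): parent n1 fail=0; on 'a' 0 → fail=11;  out ∅∪∅=∅
  n8('cc'): parent n7 fail=0; on 'c' 0 → fail=7;  out ∅∪∅=∅
  n12('aa'): parent n11 fail=0; on 'a' 0 → fail=11;  out ∅∪∅=∅
  n14('ab'): parent n11 fail=0; on 'b' 0 → fail=1;  out ∅∪∅=∅
  n19('db'): parent n18 fail=0; on 'b' 0 → fail=1;  out ∅∪∅=∅
  n3('bad'): parent n2 fail=11; on 'd' 11→0 → fail=18;  out ∅∪∅=∅
  n9('ccc'): parent n8 fail=7; on 'c' 7 → fail=8;  out {5}∪∅={5}
  n13('aaa'): parent n12 fail=11; on 'a' 11 → fail=12;  out {2}∪∅={2}
  n15('aba'): parent n14 fail=1; on 'a' 1 → fail=2;  out ∅∪∅=∅
  n20('dba'): parent n19 fail=1; on 'a' 1 → fail=2;  out ∅∪∅=∅
  n4('bada'): parent n3 fail=18; on 'a' 18→0 → fail=11;  out ∅∪∅=∅
  n10('cccc'): parent n9 fail=8; on 'c' 8 → fail=9;  out {1}∪{5}={1,5}
  n16('abab'): parent n15 fail=2; on 'b' 2→11 → fail=14;  out ∅∪∅=∅
  n21('dbad'): parent n20 fail=2; on 'd' 2 → fail=3;  out ∅∪∅=∅
  n5('badaa'): parent n4 fail=11; on 'a' 11 → fail=12;  out ∅∪∅=∅
  n17('ababb'): parent n16 fail=14; on 'b' 14→1→0 → fail=1;  out {3}∪∅={3}
  n22('dbadb'): parent n21 fail=3; on 'b' 3→18 → fail=19;  out {4}∪∅={4}
  n6('badaac'): parent n5 fail=12; on 'c' 12→11→0 → fail=7;  out {0}∪∅={0}

Scan:
[0] read 'd'  n0⇒n18
[1] read 'a'  n18⇒n11 ·f
[2] read 'a'  n11⇒n12
[3] read 'a'  n12⇒n13  → match P2@[1:3]
[4] read 'a'  n13⇒n13 ·f  → match P2@[2:4]
[5] read 'a'  n13⇒n13 ·f  → match P2@[3:5]
[6] read 'a'  n13⇒n13 ·f  → match P2@[4:6]
[7] read 'a'  n13⇒n13 ·f  → match P2@[5:7]
[8] read 'a'  n13⇒n13 ·f  → match P2@[6:8]
[9] read 'b'  n13⇒n14 ·f
[10] read 'a'  n14⇒n15
[11] read 'b'  n15⇒n16
[12] read 'b'  n16⇒n17  → match P3@[8:12]
[13] read 'c'  n17⇒n7 ·f
[14] read 'a'  n7⇒n11 ·f
[15] read 'b'  n11⇒n14
[16] read 'a'  n14⇒n15
[17] read 'a'  n15⇒n12 ·f
[18] read 'a'  n12⇒n13  → match P2@[16:18]
[19] read 'a'  n13⇒n13 ·f  → match P2@[17:19]
[20] read 'a'  n13⇒n13 ·f  → match P2@[18:20]
[21] read 'c'  n13⇒n7 ·f
[22] read 'b'  n7⇒n1 ·f
[23] read 'c'  n1⇒n7 ·f
[24] read 'a'  n7⇒n11 ·f
[25] read 'a'  n11⇒n12
[26] read 'a'  n12⇒n13  → match P2@[24:26]
[27] read 'b'  n13⇒n14 ·f
[28] read 'c'  n14⇒n7 ·f
[29] read 'c'  n7⇒n8
[30] read 'c'  n8⇒n9  → match P5@[28:30]
[31] read 'c'  n9⇒n10  → match P1@[28:31],P5@[29:31]
[32] read 'c'  n10⇒n10 ·f  → match P1@[29:32],P5@[30:32]
[33] read 'c'  n10⇒n10 ·f  → match P1@[30:33],P5@[31:33]
[34] read 'a'  n10⇒n11 ·f
[35] read 'a'  n11⇒n12
[36] read 'a'  n12⇒n13  → match P2@[34:36]
[37] read 'c'  n13⇒n7 ·f
[38] read 'c'  n7⇒n8
[39] read 'c'  n8⇒n9  → match P5@[37:39]
[40] read 'c'  n9⇒n10  → match P1@[37:40],P5@[38:40]
[41] read 'd'  n10⇒n18 ·f
[42] read 'b'  n18⇒n19
[43] read 'a'  n19⇒n20
[44] read 'd'  n20⇒n21
[45] read 'b'  n21⇒n22  → match P4@[41:45]
[46] read 'b'  n22⇒n1 ·f
[47] read 'c'  n1⇒n7 ·f
[48] read 'b'  n7⇒n1 ·f
[49] read 'a'  n1⇒n2
[50] read 'd'  n2⇒n3
[51] read 'a'  n3⇒n4
[52] read 'a'  n4⇒n5
[53] read 'c'  n5⇒n6  → match P0@[48:53]
[54] read 'a'  n6⇒n11 ·f
[55] read 'a'  n11⇒n12
[56] read 'a'  n12⇒n13  → match P2@[54:56]
[57] read 'd'  n13⇒n18 ·f
[58] read 'b'  n18⇒n19
[59] read 'a'  n19⇒n20
[60] read 'b'  n20⇒n14 ·f
[61] read 'a'  n14⇒n15
[62] read 'b'  n15⇒n16
[63] read 'b'  n16⇒n17  → match P3@[59:63]
[64] read 'b'  n17⇒n1 ·f
[65] read 'd'  n1⇒n18 ·f
[66] read 'd'  n18⇒n18 ·f
[67] read 'd'  n18⇒n18 ·f
[68] read 'b'  n18⇒n19
[69] read 'a'  n19⇒n20
[70] read 'd'  n20⇒n21
[71] read 'b'  n21⇒n22  → match P4@[67:71]
[72] read 'a'  n22⇒n20 ·f
[73] read 'b'  n20⇒n14 ·f
[74] read 'a'  n14⇒n15
[75] read 'b'  n15⇒n16
[76] read 'b'  n16⇒n17  → match P3@[72:76]
[77] read 'a'  n17⇒n2 ·f
[78] read 'a'  n2⇒n12 ·f

Result: [[3,2],[4,2],[5,2],[6,2],[7,2],[8,2],[12,3],[18,2],[19,2],[20,2],[26,2],[30,5],[31,1],[31,5],[32,1],[32,5],[33,1],[33,5],[36,2],[39,5],[40,1],[40,5],[45,4],[53,0],[56,2],[63,3],[71,4],[76,3]]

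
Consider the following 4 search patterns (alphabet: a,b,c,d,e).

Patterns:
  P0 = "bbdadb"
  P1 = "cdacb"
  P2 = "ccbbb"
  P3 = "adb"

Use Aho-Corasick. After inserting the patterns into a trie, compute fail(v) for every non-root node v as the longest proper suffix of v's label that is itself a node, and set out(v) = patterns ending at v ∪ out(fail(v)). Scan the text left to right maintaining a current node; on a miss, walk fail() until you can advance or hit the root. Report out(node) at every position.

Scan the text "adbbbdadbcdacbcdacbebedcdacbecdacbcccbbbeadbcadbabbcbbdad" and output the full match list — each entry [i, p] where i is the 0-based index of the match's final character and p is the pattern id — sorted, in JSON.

Build:
Trie (insert patterns):
  0='ε' goto a→16 b→1 c→7
  1='b' goto b→2
  2='bb' goto d→3
  3='bbd' goto a→4
  4='bbda' goto d→5
  5='bbdad' goto b→6
  6='bbdadb' goto ·  ←P0
  7='c' goto c→12 d→8
  8='cd' goto a→9
  9='cda' goto c→10
  10='cdac' goto b→11
  11='cdacb' goto ·  ←P1
  12='cc' goto b→13
  13='ccb' goto b→14
  14='ccbb' goto b→15
  15='ccbbb' goto ·  ←P2
  16='a' goto d→17
  17='ad' goto b→18
  18='adb' goto ·  ←P3

BFS fail/out derivation:
  n1('b'): parent n0 fail=0; on 'b' 0 → fail=0;  out ∅∪∅=∅
  n7('c'): parent n0 fail=0; on 'c' 0 → fail=0;  out ∅∪∅=∅
  n16('a'): parent n0 fail=0; on 'a' 0 → fail=0;  out ∅∪∅=∅
  n2('bb'): parent n1 fail=0; on 'b' 0 → fail=1;  out ∅∪∅=∅
  n8('cd'): parent n7 fail=0; on 'd' 0 → fail=0;  out ∅∪∅=∅
  n12('cc'): parent n7 fail=0; on 'c' 0 → fail=7;  out ∅∪∅=∅
  n17('ad'): parent n16 fail=0; on 'd' 0 → fail=0;  out ∅∪∅=∅
  n3('bbd'): parent n2 fail=1; on 'd' 1→0 → fail=0;  out ∅∪∅=∅
  n9('cda'): parent n8 fail=0; on 'a' 0 → fail=16;  out ∅∪∅=∅
  n13('ccb'): parent n12 fail=7; on 'b' 7→0 → fail=1;  out ∅∪∅=∅
  n18('adb'): parent n17 fail=0; on 'b' 0 → fail=1;  out {3}∪∅={3}
  n4('bbda'): parent n3 fail=0; on 'a' 0 → fail=16;  out ∅∪∅=∅
  n10('cdac'): parent n9 fail=16; on 'c' 16→0 → fail=7;  out ∅∪∅=∅
  n14('ccbb'): parent n13 fail=1; on 'b' 1 → fail=2;  out ∅∪∅=∅
  n5('bbdad'): parent n4 fail=16; on 'd' 16 → fail=17;  out ∅∪∅=∅
  n11('cdacb'): parent n10 fail=7; on 'b' 7→0 → fail=1;  out {1}∪∅={1}
  n15('ccbbb'): parent n14 fail=2; on 'b' 2→1 → fail=2;  out {2}∪∅={2}
  n6('bbdadb'): parent n5 fail=17; on 'b' 17 → fail=18;  out {0}∪{3}={0,3}

Run:
[0] read 'a'  n0⇒n16
[1] read 'd'  n16⇒n17
[2] read 'b'  n17⇒n18  → match P3@[0:2]
[3] read 'b'  n18⇒n2 (fail-walked)
[4] read 'b'  n2⇒n2 (fail-walked)
[5] read 'd'  n2⇒n3
[6] read 'a'  n3⇒n4
[7] read 'd'  n4⇒n5
[8] read 'b'  n5⇒n6  → match P0@[3:8],P3@[6:8]
[9] read 'c'  n6⇒n7 (fail-walked)
[10] read 'd'  n7⇒n8
[11] read 'a'  n8⇒n9
[12] read 'c'  n9⇒n10
[13] read 'b'  n10⇒n11  → match P1@[9:13]
[14] read 'c'  n11⇒n7 (fail-walked)
[15] read 'd'  n7⇒n8
[16] read 'a'  n8⇒n9
[17] read 'c'  n9⇒n10
[18] read 'b'  n10⇒n11  → match P1@[14:18]
[19] read 'e'  n11⇒n0 (fail-walked)
[20] read 'b'  n0⇒n1
[21] read 'e'  n1⇒n0 (fail-walked)
[22] read 'd'  n0⇒n0
[23] read 'c'  n0⇒n7
[24] read 'd'  n7⇒n8
[25] read 'a'  n8⇒n9
[26] read 'c'  n9⇒n10
[27] read 'b'  n10⇒n11  → match P1@[23:27]
[28] read 'e'  n11⇒n0 (fail-walked)
[29] read 'c'  n0⇒n7
[30] read 'd'  n7⇒n8
[31] read 'a'  n8⇒n9
[32] read 'c'  n9⇒n10
[33] read 'b'  n10⇒n11  → match P1@[29:33]
[34] read 'c'  n11⇒n7 (fail-walked)
[35] read 'c'  n7⇒n12
[36] read 'c'  n12⇒n12 (fail-walked)
[37] read 'b'  n12⇒n13
[38] read 'b'  n13⇒n14
[39] read 'b'  n14⇒n15  → match P2@[35:39]
[40] read 'e'  n15⇒n0 (fail-walked)
[41] read 'a'  n0⇒n16
[42] read 'd'  n16⇒n17
[43] read 'b'  n17⇒n18  → match P3@[41:43]
[44] read 'c'  n18⇒n7 (fail-walked)
[45] read 'a'  n7⇒n16 (fail-walked)
[46] read 'd'  n16⇒n17
[47] read 'b'  n17⇒n18  → match P3@[45:47]
[48] read 'a'  n18⇒n16 (fail-walked)
[49] read 'b'  n16⇒n1 (fail-walked)
[50] read 'b'  n1⇒n2
[51] read 'c'  n2⇒n7 (fail-walked)
[52] read 'b'  n7⇒n1 (fail-walked)
[53] read 'b'  n1⇒n2
[54] read 'd'  n2⇒n3
[55] read 'a'  n3⇒n4
[56] read 'd'  n4⇒n5

Matches: [[2,3],[8,0],[8,3],[13,1],[18,1],[27,1],[33,1],[39,2],[43,3],[47,3]]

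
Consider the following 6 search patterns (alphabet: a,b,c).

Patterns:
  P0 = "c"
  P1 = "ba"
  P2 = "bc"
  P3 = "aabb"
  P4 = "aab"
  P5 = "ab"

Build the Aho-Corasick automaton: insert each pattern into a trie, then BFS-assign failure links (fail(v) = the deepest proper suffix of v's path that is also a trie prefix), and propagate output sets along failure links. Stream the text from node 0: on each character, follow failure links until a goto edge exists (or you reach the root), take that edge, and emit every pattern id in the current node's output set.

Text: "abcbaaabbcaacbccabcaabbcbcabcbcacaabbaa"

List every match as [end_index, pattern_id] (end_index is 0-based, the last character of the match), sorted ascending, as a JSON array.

Build automaton:
Trie (insert patterns):
  n0 'ε': a→5 b→2 c→1
  n1 'c': ·  [P0 ends]
  n2 'b': a→3 c→4
  n3 'ba': ·  [P1 ends]
  n4 'bc': ·  [P2 ends]
  n5 'a': a→6 b→9
  n6 'aa': b→7
  n7 'aab': b→8  [P4 ends]
  n8 'aabb': ·  [P3 ends]
  n9 'ab': ·  [P5 ends]

Failure links (BFS by depth):
  n1('c'): parent n0 fail=0; on 'c' 0 → fail=0;  out {0}∪∅={0}
  n2('b'): parent n0 fail=0; on 'b' 0 → fail=0;  out ∅∪∅=∅
  n5('a'): parent n0 fail=0; on 'a' 0 → fail=0;  out ∅∪∅=∅
  n3('ba'): parent n2 fail=0; on 'a' 0 → fail=5;  out {1}∪∅={1}
  n4('bc'): parent n2 fail=0; on 'c' 0 → fail=1;  out {2}∪{0}={0,2}
  n6('aa'): parent n5 fail=0; on 'a' 0 → fail=5;  out ∅∪∅=∅
  n9('ab'): parent n5 fail=0; on 'b' 0 → fail=2;  out {5}∪∅={5}
  n7('aab'): parent n6 fail=5; on 'b' 5 → fail=9;  out {4}∪{5}={4,5}
  n8('aabb'): parent n7 fail=9; on 'b' 9→2→0 → fail=2;  out {3}∪∅={3}

Text stream:
[0] read 'a'  n0⇒n5
[1] read 'b'  n5⇒n9  ** P5@[0:1]
[2] read 'c'  n9⇒n4 (fail-walked)  ** P0@[2:2],P2@[1:2]
[3] read 'b'  n4⇒n2 (fail-walked)
[4] read 'a'  n2⇒n3  ** P1@[3:4]
[5] read 'a'  n3⇒n6 (fail-walked)
[6] read 'a'  n6⇒n6 (fail-walked)
[7] read 'b'  n6⇒n7  ** P4@[5:7],P5@[6:7]
[8] read 'b'  n7⇒n8  ** P3@[5:8]
[9] read 'c'  n8⇒n4 (fail-walked)  ** P0@[9:9],P2@[8:9]
[10] read 'a'  n4⇒n5 (fail-walked)
[11] read 'a'  n5⇒n6
[12] read 'c'  n6⇒n1 (fail-walked)  ** P0@[12:12]
[13] read 'b'  n1⇒n2 (fail-walked)
[14] read 'c'  n2⇒n4  ** P0@[14:14],P2@[13:14]
[15] read 'c'  n4⇒n1 (fail-walked)  ** P0@[15:15]
[16] read 'a'  n1⇒n5 (fail-walked)
[17] read 'b'  n5⇒n9  ** P5@[16:17]
[18] read 'c'  n9⇒n4 (fail-walked)  ** P0@[18:18],P2@[17:18]
[19] read 'a'  n4⇒n5 (fail-walked)
[20] read 'a'  n5⇒n6
[21] read 'b'  n6⇒n7  ** P4@[19:21],P5@[20:21]
[22] read 'b'  n7⇒n8  ** P3@[19:22]
[23] read 'c'  n8⇒n4 (fail-walked)  ** P0@[23:23],P2@[22:23]
[24] read 'b'  n4⇒n2 (fail-walked)
[25] read 'c'  n2⇒n4  ** P0@[25:25],P2@[24:25]
[26] read 'a'  n4⇒n5 (fail-walked)
[27] read 'b'  n5⇒n9  ** P5@[26:27]
[28] read 'c'  n9⇒n4 (fail-walked)  ** P0@[28:28],P2@[27:28]
[29] read 'b'  n4⇒n2 (fail-walked)
[30] read 'c'  n2⇒n4  ** P0@[30:30],P2@[29:30]
[31] read 'a'  n4⇒n5 (fail-walked)
[32] read 'c'  n5⇒n1 (fail-walked)  ** P0@[32:32]
[33] read 'a'  n1⇒n5 (fail-walked)
[34] read 'a'  n5⇒n6
[35] read 'b'  n6⇒n7  ** P4@[33:35],P5@[34:35]
[36] read 'b'  n7⇒n8  ** P3@[33:36]
[37] read 'a'  n8⇒n3 (fail-walked)  ** P1@[36:37]
[38] read 'a'  n3⇒n6 (fail-walked)

Matches: [[1,5],[2,0],[2,2],[4,1],[7,4],[7,5],[8,3],[9,0],[9,2],[12,0],[14,0],[14,2],[15,0],[17,5],[18,0],[18,2],[21,4],[21,5],[22,3],[23,0],[23,2],[25,0],[25,2],[27,5],[28,0],[28,2],[30,0],[30,2],[32,0],[35,4],[35,5],[36,3],[37,1]]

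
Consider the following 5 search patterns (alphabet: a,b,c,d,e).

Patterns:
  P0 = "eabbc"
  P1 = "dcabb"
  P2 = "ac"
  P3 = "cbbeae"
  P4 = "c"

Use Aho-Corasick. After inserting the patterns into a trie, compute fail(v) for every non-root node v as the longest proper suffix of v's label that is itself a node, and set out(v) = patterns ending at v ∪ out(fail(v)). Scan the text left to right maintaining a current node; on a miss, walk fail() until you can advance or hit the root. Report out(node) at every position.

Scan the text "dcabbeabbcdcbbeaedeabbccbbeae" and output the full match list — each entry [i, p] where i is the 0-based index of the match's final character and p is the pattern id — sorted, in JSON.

Build:
Trie (insert patterns):
  n0 'ε': a→11 c→13 d→6 e→1
  n1 'e': a→2
  n2 'ea': b→3
  n3 'eab': b→4
  n4 'eabb': c→5
  n5 'eabbc': ·  ←P0
  n6 'd': c→7
  n7 'dc': a→8
  n8 'dca': b→9
  n9 'dcab': b→10
  n10 'dcabb': ·  ←P1
  n11 'a': c→12
  n12 'ac': ·  ←P2
  n13 'c': b→14  ←P4
  n14 'cb': b→15
  n15 'cbb': e→16
  n16 'cbbe': a→17
  n17 'cbbea': e→18
  n18 'cbbeae': ·  ←P3

Failure links (BFS by depth):
  fail(1) 'e': from fail(0)=0 chase 'e': 0 ⇒ 0;  out=∅∪out(0)=∅
  fail(6) 'd': from fail(0)=0 chase 'd': 0 ⇒ 0;  out=∅∪out(0)=∅
  fail(11) 'a': from fail(0)=0 chase 'a': 0 ⇒ 0;  out=∅∪out(0)=∅
  fail(13) 'c': from fail(0)=0 chase 'c': 0 ⇒ 0;  out={4}∪out(0)={4}
  fail(2) 'ea': from fail(1)=0 chase 'a': 0 ⇒ 11;  out=∅∪out(11)=∅
  fail(7) 'dc': from fail(6)=0 chase 'c': 0 ⇒ 13;  out=∅∪out(13)={4}
  fail(12) 'ac': from fail(11)=0 chase 'c': 0 ⇒ 13;  out={2}∪out(13)={2,4}
  fail(14) 'cb': from fail(13)=0 chase 'b': 0 ⇒ 0;  out=∅∪out(0)=∅
  fail(3) 'eab': from fail(2)=11 chase 'b': 11→0 ⇒ 0;  out=∅∪out(0)=∅
  fail(8) 'dca': from fail(7)=13 chase 'a': 13→0 ⇒ 11;  out=∅∪out(11)=∅
  fail(15) 'cbb': from fail(14)=0 chase 'b': 0 ⇒ 0;  out=∅∪out(0)=∅
  fail(4) 'eabb': from fail(3)=0 chase 'b': 0 ⇒ 0;  out=∅∪out(0)=∅
  fail(9) 'dcab': from fail(8)=11 chase 'b': 11→0 ⇒ 0;  out=∅∪out(0)=∅
  fail(16) 'cbbe': from fail(15)=0 chase 'e': 0 ⇒ 1;  out=∅∪out(1)=∅
  fail(5) 'eabbc': from fail(4)=0 chase 'c': 0 ⇒ 13;  out={0}∪out(13)={0,4}
  fail(10) 'dcabb': from fail(9)=0 chase 'b': 0 ⇒ 0;  out={1}∪out(0)={1}
  fail(17) 'cbbea': from fail(16)=1 chase 'a': 1 ⇒ 2;  out=∅∪out(2)=∅
  fail(18) 'cbbeae': from fail(17)=2 chase 'e': 2→11→0 ⇒ 1;  out={3}∪out(1)={3}

Scan:
[0] read 'd'  n0⇒n6
[1] read 'c'  n6⇒n7  → match P4@[1:1]
[2] read 'a'  n7⇒n8
[3] read 'b'  n8⇒n9
[4] read 'b'  n9⇒n10  → match P1@[0:4]
[5] read 'e'  n10⇒n1 (fail-walked)
[6] read 'a'  n1⇒n2
[7] read 'b'  n2⇒n3
[8] read 'b'  n3⇒n4
[9] read 'c'  n4⇒n5  → match P0@[5:9],P4@[9:9]
[10] read 'd'  n5⇒n6 (fail-walked)
[11] read 'c'  n6⇒n7  → match P4@[11:11]
[12] read 'b'  n7⇒n14 (fail-walked)
[13] read 'b'  n14⇒n15
[14] read 'e'  n15⇒n16
[15] read 'a'  n16⇒n17
[16] read 'e'  n17⇒n18  → match P3@[11:16]
[17] read 'd'  n18⇒n6 (fail-walked)
[18] read 'e'  n6⇒n1 (fail-walked)
[19] read 'a'  n1⇒n2
[20] read 'b'  n2⇒n3
[21] read 'b'  n3⇒n4
[22] read 'c'  n4⇒n5  → match P0@[18:22],P4@[22:22]
[23] read 'c'  n5⇒n13 (fail-walked)  → match P4@[23:23]
[24] read 'b'  n13⇒n14
[25] read 'b'  n14⇒n15
[26] read 'e'  n15⇒n16
[27] read 'a'  n16⇒n17
[28] read 'e'  n17⇒n18  → match P3@[23:28]

Matches: [[1,4],[4,1],[9,0],[9,4],[11,4],[16,3],[22,0],[22,4],[23,4],[28,3]]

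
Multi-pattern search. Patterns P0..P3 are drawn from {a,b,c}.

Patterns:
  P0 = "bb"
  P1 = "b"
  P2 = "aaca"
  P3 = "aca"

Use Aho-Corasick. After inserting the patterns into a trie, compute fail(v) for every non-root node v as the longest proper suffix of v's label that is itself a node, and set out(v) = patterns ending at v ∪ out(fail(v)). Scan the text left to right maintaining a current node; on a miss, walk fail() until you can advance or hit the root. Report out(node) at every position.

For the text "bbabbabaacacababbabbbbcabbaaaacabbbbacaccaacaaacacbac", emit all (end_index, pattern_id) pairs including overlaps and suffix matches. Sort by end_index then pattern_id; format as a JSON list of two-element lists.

Construct AC machine:
Trie (insert patterns):
  0='ε' goto a→3 b→1
  1='b' goto b→2  ←P1
  2='bb' goto ·  ←P0
  3='a' goto a→4 c→7
  4='aa' goto c→5
  5='aac' goto a→6
  6='aaca' goto ·  ←P2
  7='ac' goto a→8
  8='aca' goto ·  ←P3

BFS fail/out derivation:
  n1('b'): parent n0 fail=0; on 'b' 0 → fail=0;  out {1}∪∅={1}
  n3('a'): parent n0 fail=0; on 'a' 0 → fail=0;  out ∅∪∅=∅
  n2('bb'): parent n1 fail=0; on 'b' 0 → fail=1;  out {0}∪{1}={0,1}
  n4('aa'): parent n3 fail=0; on 'a' 0 → fail=3;  out ∅∪∅=∅
  n7('ac'): parent n3 fail=0; on 'c' 0 → fail=0;  out ∅∪∅=∅
  n5('aac'): parent n4 fail=3; on 'c' 3 → fail=7;  out ∅∪∅=∅
  n8('aca'): parent n7 fail=0; on 'a' 0 → fail=3;  out {3}∪∅={3}
  n6('aaca'): parent n5 fail=7; on 'a' 7 → fail=8;  out {2}∪{3}={2,3}

Run:
pos 0 'b': at 1  emit P1@[0:0]
pos 1 'b': at 2  emit P0@[0:1],P1@[1:1]
pos 2 'a': at 3 ·f
pos 3 'b': at 1 ·f  emit P1@[3:3]
pos 4 'b': at 2  emit P0@[3:4],P1@[4:4]
pos 5 'a': at 3 ·f
pos 6 'b': at 1 ·f  emit P1@[6:6]
pos 7 'a': at 3 ·f
pos 8 'a': at 4
pos 9 'c': at 5
pos 10 'a': at 6  emit P2@[7:10],P3@[8:10]
pos 11 'c': at 7 ·f
pos 12 'a': at 8  emit P3@[10:12]
pos 13 'b': at 1 ·f  emit P1@[13:13]
pos 14 'a': at 3 ·f
pos 15 'b': at 1 ·f  emit P1@[15:15]
pos 16 'b': at 2  emit P0@[15:16],P1@[16:16]
pos 17 'a': at 3 ·f
pos 18 'b': at 1 ·f  emit P1@[18:18]
pos 19 'b': at 2  emit P0@[18:19],P1@[19:19]
pos 20 'b': at 2 ·f  emit P0@[19:20],P1@[20:20]
pos 21 'b': at 2 ·f  emit P0@[20:21],P1@[21:21]
pos 22 'c': at 0 ·f
pos 23 'a': at 3
pos 24 'b': at 1 ·f  emit P1@[24:24]
pos 25 'b': at 2  emit P0@[24:25],P1@[25:25]
pos 26 'a': at 3 ·f
pos 27 'a': at 4
pos 28 'a': at 4 ·f
pos 29 'a': at 4 ·f
pos 30 'c': at 5
pos 31 'a': at 6  emit P2@[28:31],P3@[29:31]
pos 32 'b': at 1 ·f  emit P1@[32:32]
pos 33 'b': at 2  emit P0@[32:33],P1@[33:33]
pos 34 'b': at 2 ·f  emit P0@[33:34],P1@[34:34]
pos 35 'b': at 2 ·f  emit P0@[34:35],P1@[35:35]
pos 36 'a': at 3 ·f
pos 37 'c': at 7
pos 38 'a': at 8  emit P3@[36:38]
pos 39 'c': at 7 ·f
pos 40 'c': at 0 ·f
pos 41 'a': at 3
pos 42 'a': at 4
pos 43 'c': at 5
pos 44 'a': at 6  emit P2@[41:44],P3@[42:44]
pos 45 'a': at 4 ·f
pos 46 'a': at 4 ·f
pos 47 'c': at 5
pos 48 'a': at 6  emit P2@[45:48],P3@[46:48]
pos 49 'c': at 7 ·f
pos 50 'b': at 1 ·f  emit P1@[50:50]
pos 51 'a': at 3 ·f
pos 52 'c': at 7

All matches (sorted): [[0,1],[1,0],[1,1],[3,1],[4,0],[4,1],[6,1],[10,2],[10,3],[12,3],[13,1],[15,1],[16,0],[16,1],[18,1],[19,0],[19,1],[20,0],[20,1],[21,0],[21,1],[24,1],[25,0],[25,1],[31,2],[31,3],[32,1],[33,0],[33,1],[34,0],[34,1],[35,0],[35,1],[38,3],[44,2],[44,3],[48,2],[48,3],[50,1]]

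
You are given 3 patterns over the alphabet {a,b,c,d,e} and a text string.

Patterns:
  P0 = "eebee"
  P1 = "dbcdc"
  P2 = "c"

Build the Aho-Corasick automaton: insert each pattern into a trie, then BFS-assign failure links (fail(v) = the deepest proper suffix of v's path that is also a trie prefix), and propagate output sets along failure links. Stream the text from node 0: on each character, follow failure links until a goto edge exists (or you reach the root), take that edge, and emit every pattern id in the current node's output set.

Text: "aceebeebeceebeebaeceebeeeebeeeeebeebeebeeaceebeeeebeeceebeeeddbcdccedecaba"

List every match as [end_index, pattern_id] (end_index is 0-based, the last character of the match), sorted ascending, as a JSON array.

Build automaton:
Trie (insert patterns):
  0='ε' goto c→11 d→6 e→1
  1='e' goto e→2
  2='ee' goto b→3
  3='eeb' goto e→4
  4='eebe' goto e→5
  5='eebee' goto ·  ←P0
  6='d' goto b→7
  7='db' goto c→8
  8='dbc' goto d→9
  9='dbcd' goto c→10
  10='dbcdc' goto ·  ←P1
  11='c' goto ·  ←P2

Failure links (BFS by depth):
  fail(1) 'e': from fail(0)=0 chase 'e': 0 ⇒ 0;  out=∅∪out(0)=∅
  fail(6) 'd': from fail(0)=0 chase 'd': 0 ⇒ 0;  out=∅∪out(0)=∅
  fail(11) 'c': from fail(0)=0 chase 'c': 0 ⇒ 0;  out={2}∪out(0)={2}
  fail(2) 'ee': from fail(1)=0 chase 'e': 0 ⇒ 1;  out=∅∪out(1)=∅
  fail(7) 'db': from fail(6)=0 chase 'b': 0 ⇒ 0;  out=∅∪out(0)=∅
  fail(3) 'eeb': from fail(2)=1 chase 'b': 1→0 ⇒ 0;  out=∅∪out(0)=∅
  fail(8) 'dbc': from fail(7)=0 chase 'c': 0 ⇒ 11;  out=∅∪out(11)={2}
  fail(4) 'eebe': from fail(3)=0 chase 'e': 0 ⇒ 1;  out=∅∪out(1)=∅
  fail(9) 'dbcd': from fail(8)=11 chase 'd': 11→0 ⇒ 6;  out=∅∪out(6)=∅
  fail(5) 'eebee': from fail(4)=1 chase 'e': 1 ⇒ 2;  out={0}∪out(2)={0}
  fail(10) 'dbcdc': from fail(9)=6 chase 'c': 6→0 ⇒ 11;  out={1}∪out(11)={1,2}

Scan:
pos 0 'a': at 0
pos 1 'c': at 11  emit P2@[1:1]
pos 2 'e': at 1 (via fail)
pos 3 'e': at 2
pos 4 'b': at 3
pos 5 'e': at 4
pos 6 'e': at 5  emit P0@[2:6]
pos 7 'b': at 3 (via fail)
pos 8 'e': at 4
pos 9 'c': at 11 (via fail)  emit P2@[9:9]
pos 10 'e': at 1 (via fail)
pos 11 'e': at 2
pos 12 'b': at 3
pos 13 'e': at 4
pos 14 'e': at 5  emit P0@[10:14]
pos 15 'b': at 3 (via fail)
pos 16 'a': at 0 (via fail)
pos 17 'e': at 1
pos 18 'c': at 11 (via fail)  emit P2@[18:18]
pos 19 'e': at 1 (via fail)
pos 20 'e': at 2
pos 21 'b': at 3
pos 22 'e': at 4
pos 23 'e': at 5  emit P0@[19:23]
pos 24 'e': at 2 (via fail)
pos 25 'e': at 2 (via fail)
pos 26 'b': at 3
pos 27 'e': at 4
pos 28 'e': at 5  emit P0@[24:28]
pos 29 'e': at 2 (via fail)
pos 30 'e': at 2 (via fail)
pos 31 'e': at 2 (via fail)
pos 32 'b': at 3
pos 33 'e': at 4
pos 34 'e': at 5  emit P0@[30:34]
pos 35 'b': at 3 (via fail)
pos 36 'e': at 4
pos 37 'e': at 5  emit P0@[33:37]
pos 38 'b': at 3 (via fail)
pos 39 'e': at 4
pos 40 'e': at 5  emit P0@[36:40]
pos 41 'a': at 0 (via fail)
pos 42 'c': at 11  emit P2@[42:42]
pos 43 'e': at 1 (via fail)
pos 44 'e': at 2
pos 45 'b': at 3
pos 46 'e': at 4
pos 47 'e': at 5  emit P0@[43:47]
pos 48 'e': at 2 (via fail)
pos 49 'e': at 2 (via fail)
pos 50 'b': at 3
pos 51 'e': at 4
pos 52 'e': at 5  emit P0@[48:52]
pos 53 'c': at 11 (via fail)  emit P2@[53:53]
pos 54 'e': at 1 (via fail)
pos 55 'e': at 2
pos 56 'b': at 3
pos 57 'e': at 4
pos 58 'e': at 5  emit P0@[54:58]
pos 59 'e': at 2 (via fail)
pos 60 'd': at 6 (via fail)
pos 61 'd': at 6 (via fail)
pos 62 'b': at 7
pos 63 'c': at 8  emit P2@[63:63]
pos 64 'd': at 9
pos 65 'c': at 10  emit P1@[61:65],P2@[65:65]
pos 66 'c': at 11 (via fail)  emit P2@[66:66]
pos 67 'e': at 1 (via fail)
pos 68 'd': at 6 (via fail)
pos 69 'e': at 1 (via fail)
pos 70 'c': at 11 (via fail)  emit P2@[70:70]
pos 71 'a': at 0 (via fail)
pos 72 'b': at 0
pos 73 'a': at 0

Matches: [[1,2],[6,0],[9,2],[14,0],[18,2],[23,0],[28,0],[34,0],[37,0],[40,0],[42,2],[47,0],[52,0],[53,2],[58,0],[63,2],[65,1],[65,2],[66,2],[70,2]]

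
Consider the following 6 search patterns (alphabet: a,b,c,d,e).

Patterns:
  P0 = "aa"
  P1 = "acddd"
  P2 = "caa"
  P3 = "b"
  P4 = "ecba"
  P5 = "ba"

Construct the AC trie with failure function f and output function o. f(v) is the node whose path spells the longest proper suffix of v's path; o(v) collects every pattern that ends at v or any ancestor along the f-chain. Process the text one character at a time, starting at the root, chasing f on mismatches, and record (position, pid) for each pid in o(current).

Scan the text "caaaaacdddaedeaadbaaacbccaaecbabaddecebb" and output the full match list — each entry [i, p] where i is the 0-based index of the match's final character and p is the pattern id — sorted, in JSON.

Construct AC machine:
Trie nodes:
  0='ε' goto a→1 b→10 c→7 e→11
  1='a' goto a→2 c→3
  2='aa' goto ·  ←P0
  3='ac' goto d→4
  4='acd' goto d→5
  5='acdd' goto d→6
  6='acddd' goto ·  ←P1
  7='c' goto a→8
  8='ca' goto a→9
  9='caa' goto ·  ←P2
  10='b' goto a→15  ←P3
  11='e' goto c→12
  12='ec' goto b→13
  13='ecb' goto a→14
  14='ecba' goto ·  ←P4
  15='ba' goto ·  ←P5

BFS fail/out derivation:
  fail(1) 'a': from fail(0)=0 chase 'a': 0 ⇒ 0;  out=∅∪out(0)=∅
  fail(7) 'c': from fail(0)=0 chase 'c': 0 ⇒ 0;  out=∅∪out(0)=∅
  fail(10) 'b': from fail(0)=0 chase 'b': 0 ⇒ 0;  out={3}∪out(0)={3}
  fail(11) 'e': from fail(0)=0 chase 'e': 0 ⇒ 0;  out=∅∪out(0)=∅
  fail(2) 'aa': from fail(1)=0 chase 'a': 0 ⇒ 1;  out={0}∪out(1)={0}
  fail(3) 'ac': from fail(1)=0 chase 'c': 0 ⇒ 7;  out=∅∪out(7)=∅
  fail(8) 'ca': from fail(7)=0 chase 'a': 0 ⇒ 1;  out=∅∪out(1)=∅
  fail(12) 'ec': from fail(11)=0 chase 'c': 0 ⇒ 7;  out=∅∪out(7)=∅
  fail(15) 'ba': from fail(10)=0 chase 'a': 0 ⇒ 1;  out={5}∪out(1)={5}
  fail(4) 'acd': from fail(3)=7 chase 'd': 7→0 ⇒ 0;  out=∅∪out(0)=∅
  fail(9) 'caa': from fail(8)=1 chase 'a': 1 ⇒ 2;  out={2}∪out(2)={0,2}
  fail(13) 'ecb': from fail(12)=7 chase 'b': 7→0 ⇒ 10;  out=∅∪out(10)={3}
  fail(5) 'acdd': from fail(4)=0 chase 'd': 0 ⇒ 0;  out=∅∪out(0)=∅
  fail(14) 'ecba': from fail(13)=10 chase 'a': 10 ⇒ 15;  out={4}∪out(15)={4,5}
  fail(6) 'acddd': from fail(5)=0 chase 'd': 0 ⇒ 0;  out={1}∪out(0)={1}

Text stream:
pos 0 'c': at 7
pos 1 'a': at 8
pos 2 'a': at 9  ** P0@[1:2],P2@[0:2]
pos 3 'a': at 2 ·f  ** P0@[2:3]
pos 4 'a': at 2 ·f  ** P0@[3:4]
pos 5 'a': at 2 ·f  ** P0@[4:5]
pos 6 'c': at 3 ·f
pos 7 'd': at 4
pos 8 'd': at 5
pos 9 'd': at 6  ** P1@[5:9]
pos 10 'a': at 1 ·f
pos 11 'e': at 11 ·f
pos 12 'd': at 0 ·f
pos 13 'e': at 11
pos 14 'a': at 1 ·f
pos 15 'a': at 2  ** P0@[14:15]
pos 16 'd': at 0 ·f
pos 17 'b': at 10  ** P3@[17:17]
pos 18 'a': at 15  ** P5@[17:18]
pos 19 'a': at 2 ·f  ** P0@[18:19]
pos 20 'a': at 2 ·f  ** P0@[19:20]
pos 21 'c': at 3 ·f
pos 22 'b': at 10 ·f  ** P3@[22:22]
pos 23 'c': at 7 ·f
pos 24 'c': at 7 ·f
pos 25 'a': at 8
pos 26 'a': at 9  ** P0@[25:26],P2@[24:26]
pos 27 'e': at 11 ·f
pos 28 'c': at 12
pos 29 'b': at 13  ** P3@[29:29]
pos 30 'a': at 14  ** P4@[27:30],P5@[29:30]
pos 31 'b': at 10 ·f  ** P3@[31:31]
pos 32 'a': at 15  ** P5@[31:32]
pos 33 'd': at 0 ·f
pos 34 'd': at 0
pos 35 'e': at 11
pos 36 'c': at 12
pos 37 'e': at 11 ·f
pos 38 'b': at 10 ·f  ** P3@[38:38]
pos 39 'b': at 10 ·f  ** P3@[39:39]

Result: [[2,0],[2,2],[3,0],[4,0],[5,0],[9,1],[15,0],[17,3],[18,5],[19,0],[20,0],[22,3],[26,0],[26,2],[29,3],[30,4],[30,5],[31,3],[32,5],[38,3],[39,3]]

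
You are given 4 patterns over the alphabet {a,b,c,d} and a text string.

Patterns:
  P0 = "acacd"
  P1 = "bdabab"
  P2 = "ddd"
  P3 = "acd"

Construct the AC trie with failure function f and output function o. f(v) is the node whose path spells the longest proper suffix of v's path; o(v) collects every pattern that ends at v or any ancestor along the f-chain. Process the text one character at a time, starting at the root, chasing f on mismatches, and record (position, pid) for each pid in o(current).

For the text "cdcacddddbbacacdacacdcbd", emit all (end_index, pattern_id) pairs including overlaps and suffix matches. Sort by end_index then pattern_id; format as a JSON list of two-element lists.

Build:
Trie nodes:
  0='ε' goto a→1 b→6 d→12
  1='a' goto c→2
  2='ac' goto a→3 d→15
  3='aca' goto c→4
  4='acac' goto d→5
  5='acacd' goto ·  ←P0
  6='b' goto d→7
  7='bd' goto a→8
  8='bda' goto b→9
  9='bdab' goto a→10
  10='bdaba' goto b→11
  11='bdabab' goto ·  ←P1
  12='d' goto d→13
  13='dd' goto d→14
  14='ddd' goto ·  ←P2
  15='acd' goto ·  ←P3

Failure links (BFS by depth):
  n1('a'): parent n0 fail=0; on 'a' 0 → fail=0;  out ∅∪∅=∅
  n6('b'): parent n0 fail=0; on 'b' 0 → fail=0;  out ∅∪∅=∅
  n12('d'): parent n0 fail=0; on 'd' 0 → fail=0;  out ∅∪∅=∅
  n2('ac'): parent n1 fail=0; on 'c' 0 → fail=0;  out ∅∪∅=∅
  n7('bd'): parent n6 fail=0; on 'd' 0 → fail=12;  out ∅∪∅=∅
  n13('dd'): parent n12 fail=0; on 'd' 0 → fail=12;  out ∅∪∅=∅
  n3('aca'): parent n2 fail=0; on 'a' 0 → fail=1;  out ∅∪∅=∅
  n8('bda'): parent n7 fail=12; on 'a' 12→0 → fail=1;  out ∅∪∅=∅
  n14('ddd'): parent n13 fail=12; on 'd' 12 → fail=13;  out {2}∪∅={2}
  n15('acd'): parent n2 fail=0; on 'd' 0 → fail=12;  out {3}∪∅={3}
  n4('acac'): parent n3 fail=1; on 'c' 1 → fail=2;  out ∅∪∅=∅
  n9('bdab'): parent n8 fail=1; on 'b' 1→0 → fail=6;  out ∅∪∅=∅
  n5('acacd'): parent n4 fail=2; on 'd' 2 → fail=15;  out {0}∪{3}={0,3}
  n10('bdaba'): parent n9 fail=6; on 'a' 6→0 → fail=1;  out ∅∪∅=∅
  n11('bdabab'): parent n10 fail=1; on 'b' 1→0 → fail=6;  out {1}∪∅={1}

Run:
i=0 'c': node 0→0
i=1 'd': node 0→12
i=2 'c': node 12→0 ·f
i=3 'a': node 0→1
i=4 'c': node 1→2
i=5 'd': node 2→15  → match P3@[3:5]
i=6 'd': node 15→13 ·f
i=7 'd': node 13→14  → match P2@[5:7]
i=8 'd': node 14→14 ·f  → match P2@[6:8]
i=9 'b': node 14→6 ·f
i=10 'b': node 6→6 ·f
i=11 'a': node 6→1 ·f
i=12 'c': node 1→2
i=13 'a': node 2→3
i=14 'c': node 3→4
i=15 'd': node 4→5  → match P0@[11:15],P3@[13:15]
i=16 'a': node 5→1 ·f
i=17 'c': node 1→2
i=18 'a': node 2→3
i=19 'c': node 3→4
i=20 'd': node 4→5  → match P0@[16:20],P3@[18:20]
i=21 'c': node 5→0 ·f
i=22 'b': node 0→6
i=23 'd': node 6→7

Matches: [[5,3],[7,2],[8,2],[15,0],[15,3],[20,0],[20,3]]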